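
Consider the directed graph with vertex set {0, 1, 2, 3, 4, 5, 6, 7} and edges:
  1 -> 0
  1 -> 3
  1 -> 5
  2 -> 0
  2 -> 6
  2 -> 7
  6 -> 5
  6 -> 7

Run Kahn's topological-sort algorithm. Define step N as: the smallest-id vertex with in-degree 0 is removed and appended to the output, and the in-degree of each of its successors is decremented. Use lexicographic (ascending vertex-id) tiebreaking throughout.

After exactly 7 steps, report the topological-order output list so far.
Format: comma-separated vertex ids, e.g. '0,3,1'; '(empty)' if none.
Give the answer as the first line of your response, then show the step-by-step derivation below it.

1,2,0,3,4,6,5

step 1: output 1; order=[1]; indeg=(1,0,0,0,0,1,1,2)
step 2: output 2; order=[1,2]; indeg=(0,0,0,0,0,1,0,1)
step 3: output 0; order=[1,2,0]; indeg=(0,0,0,0,0,1,0,1)
step 4: output 3; order=[1,2,0,3]; indeg=(0,0,0,0,0,1,0,1)
step 5: output 4; order=[1,2,0,3,4]; indeg=(0,0,0,0,0,1,0,1)
step 6: output 6; order=[1,2,0,3,4,6]; indeg=(0,0,0,0,0,0,0,0)
step 7: output 5; order=[1,2,0,3,4,6,5]; indeg=(0,0,0,0,0,0,0,0)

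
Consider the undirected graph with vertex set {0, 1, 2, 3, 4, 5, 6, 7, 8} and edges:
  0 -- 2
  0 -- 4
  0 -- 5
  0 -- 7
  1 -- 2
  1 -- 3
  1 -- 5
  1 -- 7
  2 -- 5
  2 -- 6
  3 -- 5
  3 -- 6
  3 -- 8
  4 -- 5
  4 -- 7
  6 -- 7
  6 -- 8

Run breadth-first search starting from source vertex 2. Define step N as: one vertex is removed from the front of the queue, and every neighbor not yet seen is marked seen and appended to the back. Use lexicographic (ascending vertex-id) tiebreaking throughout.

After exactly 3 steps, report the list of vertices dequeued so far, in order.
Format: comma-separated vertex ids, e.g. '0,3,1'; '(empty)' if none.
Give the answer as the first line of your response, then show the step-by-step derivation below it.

2,0,1

step 1: dequeue 2; queue=[0,1,5,6]; order=2
step 2: dequeue 0; queue=[1,5,6,4,7]; order=2,0
step 3: dequeue 1; queue=[5,6,4,7,3]; order=2,0,1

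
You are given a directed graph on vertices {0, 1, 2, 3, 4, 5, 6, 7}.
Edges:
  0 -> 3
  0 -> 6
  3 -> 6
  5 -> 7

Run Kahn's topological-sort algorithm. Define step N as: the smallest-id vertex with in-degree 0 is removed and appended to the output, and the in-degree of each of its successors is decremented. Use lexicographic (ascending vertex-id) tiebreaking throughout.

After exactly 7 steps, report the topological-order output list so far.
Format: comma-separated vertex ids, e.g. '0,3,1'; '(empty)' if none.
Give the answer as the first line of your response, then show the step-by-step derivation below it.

0,1,2,3,4,5,6

step 1: output 0; order=[0]; indeg=(0,0,0,0,0,0,1,1)
step 2: output 1; order=[0,1]; indeg=(0,0,0,0,0,0,1,1)
step 3: output 2; order=[0,1,2]; indeg=(0,0,0,0,0,0,1,1)
step 4: output 3; order=[0,1,2,3]; indeg=(0,0,0,0,0,0,0,1)
step 5: output 4; order=[0,1,2,3,4]; indeg=(0,0,0,0,0,0,0,1)
step 6: output 5; order=[0,1,2,3,4,5]; indeg=(0,0,0,0,0,0,0,0)
step 7: output 6; order=[0,1,2,3,4,5,6]; indeg=(0,0,0,0,0,0,0,0)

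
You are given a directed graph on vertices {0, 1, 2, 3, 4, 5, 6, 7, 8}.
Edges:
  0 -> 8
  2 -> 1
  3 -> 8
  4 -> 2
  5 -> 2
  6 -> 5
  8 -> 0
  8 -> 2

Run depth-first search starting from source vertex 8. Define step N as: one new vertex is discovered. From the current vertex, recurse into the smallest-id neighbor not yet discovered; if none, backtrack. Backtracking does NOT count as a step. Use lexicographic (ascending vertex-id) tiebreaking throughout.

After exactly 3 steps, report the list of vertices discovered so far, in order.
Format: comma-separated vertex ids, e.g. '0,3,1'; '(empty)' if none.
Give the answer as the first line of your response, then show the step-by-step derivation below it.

8,0,2

step 1: discover 8; path=8; order=8
step 2: discover 0; path=8>0; order=8,0
step 3: discover 2; path=8>2; order=8,0,2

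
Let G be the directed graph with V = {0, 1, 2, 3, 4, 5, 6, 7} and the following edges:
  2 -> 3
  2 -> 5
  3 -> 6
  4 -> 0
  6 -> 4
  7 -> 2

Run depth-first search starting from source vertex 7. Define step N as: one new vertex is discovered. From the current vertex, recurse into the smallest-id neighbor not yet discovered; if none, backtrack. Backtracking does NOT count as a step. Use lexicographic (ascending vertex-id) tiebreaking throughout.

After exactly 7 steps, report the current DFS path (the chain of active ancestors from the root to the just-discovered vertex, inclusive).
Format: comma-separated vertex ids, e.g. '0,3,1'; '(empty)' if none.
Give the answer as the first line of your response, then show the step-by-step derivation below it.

7,2,5

step 1: discover 7; path=7; order=7
step 2: discover 2; path=7>2; order=7,2
step 3: discover 3; path=7>2>3; order=7,2,3
step 4: discover 6; path=7>2>3>6; order=7,2,3,6
step 5: discover 4; path=7>2>3>6>4; order=7,2,3,6,4
step 6: discover 0; path=7>2>3>6>4>0; order=7,2,3,6,4,0
step 7: discover 5; path=7>2>5; order=7,2,3,6,4,0,5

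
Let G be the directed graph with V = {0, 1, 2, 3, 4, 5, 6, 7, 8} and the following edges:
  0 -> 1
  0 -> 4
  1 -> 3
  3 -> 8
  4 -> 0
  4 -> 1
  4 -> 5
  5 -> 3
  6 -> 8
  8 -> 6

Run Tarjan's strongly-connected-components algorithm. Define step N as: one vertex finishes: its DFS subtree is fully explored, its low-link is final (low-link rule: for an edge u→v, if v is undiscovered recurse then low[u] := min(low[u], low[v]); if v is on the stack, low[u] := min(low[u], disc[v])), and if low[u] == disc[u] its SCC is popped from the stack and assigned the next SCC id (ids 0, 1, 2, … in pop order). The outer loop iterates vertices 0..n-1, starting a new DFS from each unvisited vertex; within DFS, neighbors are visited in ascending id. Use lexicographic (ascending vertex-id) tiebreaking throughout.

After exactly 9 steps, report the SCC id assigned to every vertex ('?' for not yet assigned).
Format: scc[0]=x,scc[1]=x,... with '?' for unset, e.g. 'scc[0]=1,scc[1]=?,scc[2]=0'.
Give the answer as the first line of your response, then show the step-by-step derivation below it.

scc[0]=4,scc[1]=2,scc[2]=5,scc[3]=1,scc[4]=4,scc[5]=3,scc[6]=0,scc[7]=6,scc[8]=0

step 1: low=(low[0]=0,low[1]=1,low[2]=?,low[3]=2,low[4]=?,low[5]=?,low[6]=3,low[7]=?,low[8]=3); scc=(scc[0]=?,scc[1]=?,scc[2]=?,scc[3]=?,scc[4]=?,scc[5]=?,scc[6]=?,scc[7]=?,scc[8]=?)
step 2: low=(low[0]=0,low[1]=1,low[2]=?,low[3]=2,low[4]=?,low[5]=?,low[6]=3,low[7]=?,low[8]=3); scc=(scc[0]=?,scc[1]=?,scc[2]=?,scc[3]=?,scc[4]=?,scc[5]=?,scc[6]=0,scc[7]=?,scc[8]=0)
step 3: low=(low[0]=0,low[1]=1,low[2]=?,low[3]=2,low[4]=?,low[5]=?,low[6]=3,low[7]=?,low[8]=3); scc=(scc[0]=?,scc[1]=?,scc[2]=?,scc[3]=1,scc[4]=?,scc[5]=?,scc[6]=0,scc[7]=?,scc[8]=0)
step 4: low=(low[0]=0,low[1]=1,low[2]=?,low[3]=2,low[4]=?,low[5]=?,low[6]=3,low[7]=?,low[8]=3); scc=(scc[0]=?,scc[1]=2,scc[2]=?,scc[3]=1,scc[4]=?,scc[5]=?,scc[6]=0,scc[7]=?,scc[8]=0)
step 5: low=(low[0]=0,low[1]=1,low[2]=?,low[3]=2,low[4]=0,low[5]=6,low[6]=3,low[7]=?,low[8]=3); scc=(scc[0]=?,scc[1]=2,scc[2]=?,scc[3]=1,scc[4]=?,scc[5]=3,scc[6]=0,scc[7]=?,scc[8]=0)
step 6: low=(low[0]=0,low[1]=1,low[2]=?,low[3]=2,low[4]=0,low[5]=6,low[6]=3,low[7]=?,low[8]=3); scc=(scc[0]=?,scc[1]=2,scc[2]=?,scc[3]=1,scc[4]=?,scc[5]=3,scc[6]=0,scc[7]=?,scc[8]=0)
step 7: low=(low[0]=0,low[1]=1,low[2]=?,low[3]=2,low[4]=0,low[5]=6,low[6]=3,low[7]=?,low[8]=3); scc=(scc[0]=4,scc[1]=2,scc[2]=?,scc[3]=1,scc[4]=4,scc[5]=3,scc[6]=0,scc[7]=?,scc[8]=0)
step 8: low=(low[0]=0,low[1]=1,low[2]=7,low[3]=2,low[4]=0,low[5]=6,low[6]=3,low[7]=?,low[8]=3); scc=(scc[0]=4,scc[1]=2,scc[2]=5,scc[3]=1,scc[4]=4,scc[5]=3,scc[6]=0,scc[7]=?,scc[8]=0)
step 9: low=(low[0]=0,low[1]=1,low[2]=7,low[3]=2,low[4]=0,low[5]=6,low[6]=3,low[7]=8,low[8]=3); scc=(scc[0]=4,scc[1]=2,scc[2]=5,scc[3]=1,scc[4]=4,scc[5]=3,scc[6]=0,scc[7]=6,scc[8]=0)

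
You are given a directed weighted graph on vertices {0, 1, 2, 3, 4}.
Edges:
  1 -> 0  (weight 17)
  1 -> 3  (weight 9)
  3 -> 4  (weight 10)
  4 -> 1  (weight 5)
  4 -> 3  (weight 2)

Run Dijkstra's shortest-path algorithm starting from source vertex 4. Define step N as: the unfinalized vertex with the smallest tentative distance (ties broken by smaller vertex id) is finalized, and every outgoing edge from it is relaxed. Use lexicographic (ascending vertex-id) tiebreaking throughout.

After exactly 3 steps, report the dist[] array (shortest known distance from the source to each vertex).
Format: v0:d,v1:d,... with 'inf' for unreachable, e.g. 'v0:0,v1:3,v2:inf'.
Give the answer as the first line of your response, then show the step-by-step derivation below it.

v0:22,v1:5,v2:inf,v3:2,v4:0

step 1: dist = v0:inf,v1:5,v2:inf,v3:2,v4:0
step 2: dist = v0:inf,v1:5,v2:inf,v3:2,v4:0
step 3: dist = v0:22,v1:5,v2:inf,v3:2,v4:0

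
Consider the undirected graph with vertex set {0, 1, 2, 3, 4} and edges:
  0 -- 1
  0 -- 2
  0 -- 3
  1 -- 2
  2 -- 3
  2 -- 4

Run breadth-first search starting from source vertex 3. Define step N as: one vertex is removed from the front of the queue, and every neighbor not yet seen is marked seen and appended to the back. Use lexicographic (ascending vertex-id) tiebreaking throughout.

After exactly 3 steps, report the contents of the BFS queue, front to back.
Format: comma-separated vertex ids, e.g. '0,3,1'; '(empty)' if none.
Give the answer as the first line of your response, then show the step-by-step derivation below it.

1,4

step 1: dequeue 3; queue=[0,2]; order=3
step 2: dequeue 0; queue=[2,1]; order=3,0
step 3: dequeue 2; queue=[1,4]; order=3,0,2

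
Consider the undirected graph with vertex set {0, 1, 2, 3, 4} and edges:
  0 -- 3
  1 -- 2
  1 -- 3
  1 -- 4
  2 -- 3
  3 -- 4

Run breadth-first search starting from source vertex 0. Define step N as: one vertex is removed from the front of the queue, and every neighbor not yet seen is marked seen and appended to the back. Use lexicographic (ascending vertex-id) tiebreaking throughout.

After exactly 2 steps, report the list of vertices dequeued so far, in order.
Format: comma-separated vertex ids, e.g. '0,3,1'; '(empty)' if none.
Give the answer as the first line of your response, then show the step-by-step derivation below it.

0,3

step 1: dequeue 0; queue=[3]; order=0
step 2: dequeue 3; queue=[1,2,4]; order=0,3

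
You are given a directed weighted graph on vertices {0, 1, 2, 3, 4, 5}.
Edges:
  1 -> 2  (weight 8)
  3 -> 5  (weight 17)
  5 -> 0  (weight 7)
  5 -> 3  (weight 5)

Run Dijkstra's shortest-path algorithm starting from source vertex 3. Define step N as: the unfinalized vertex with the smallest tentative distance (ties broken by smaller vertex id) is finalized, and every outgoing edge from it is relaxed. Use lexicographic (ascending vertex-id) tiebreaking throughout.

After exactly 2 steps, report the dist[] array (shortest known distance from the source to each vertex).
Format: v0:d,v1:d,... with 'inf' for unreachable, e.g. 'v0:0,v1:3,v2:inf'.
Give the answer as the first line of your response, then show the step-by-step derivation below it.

v0:24,v1:inf,v2:inf,v3:0,v4:inf,v5:17

step 1: dist = v0:inf,v1:inf,v2:inf,v3:0,v4:inf,v5:17
step 2: dist = v0:24,v1:inf,v2:inf,v3:0,v4:inf,v5:17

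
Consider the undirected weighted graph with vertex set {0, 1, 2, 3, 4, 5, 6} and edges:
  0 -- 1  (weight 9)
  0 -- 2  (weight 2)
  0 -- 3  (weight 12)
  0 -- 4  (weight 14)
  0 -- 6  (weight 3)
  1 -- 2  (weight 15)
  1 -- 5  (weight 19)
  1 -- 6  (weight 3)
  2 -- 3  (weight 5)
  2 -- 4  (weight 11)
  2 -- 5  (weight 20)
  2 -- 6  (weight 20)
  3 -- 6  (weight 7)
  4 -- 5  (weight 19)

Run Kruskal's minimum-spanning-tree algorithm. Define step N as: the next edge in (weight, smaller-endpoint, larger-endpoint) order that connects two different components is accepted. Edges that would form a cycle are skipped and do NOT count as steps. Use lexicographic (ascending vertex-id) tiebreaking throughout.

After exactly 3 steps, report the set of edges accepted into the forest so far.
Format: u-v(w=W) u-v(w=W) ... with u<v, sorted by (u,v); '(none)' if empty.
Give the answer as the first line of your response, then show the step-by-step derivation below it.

0-2(w=2) 0-6(w=3) 1-6(w=3)

step 1: add edge 0-2 (w=2); MST = {0-2(w=2)}
step 2: add edge 0-6 (w=3); MST = {0-2(w=2) 0-6(w=3)}
step 3: add edge 1-6 (w=3); MST = {0-2(w=2) 0-6(w=3) 1-6(w=3)}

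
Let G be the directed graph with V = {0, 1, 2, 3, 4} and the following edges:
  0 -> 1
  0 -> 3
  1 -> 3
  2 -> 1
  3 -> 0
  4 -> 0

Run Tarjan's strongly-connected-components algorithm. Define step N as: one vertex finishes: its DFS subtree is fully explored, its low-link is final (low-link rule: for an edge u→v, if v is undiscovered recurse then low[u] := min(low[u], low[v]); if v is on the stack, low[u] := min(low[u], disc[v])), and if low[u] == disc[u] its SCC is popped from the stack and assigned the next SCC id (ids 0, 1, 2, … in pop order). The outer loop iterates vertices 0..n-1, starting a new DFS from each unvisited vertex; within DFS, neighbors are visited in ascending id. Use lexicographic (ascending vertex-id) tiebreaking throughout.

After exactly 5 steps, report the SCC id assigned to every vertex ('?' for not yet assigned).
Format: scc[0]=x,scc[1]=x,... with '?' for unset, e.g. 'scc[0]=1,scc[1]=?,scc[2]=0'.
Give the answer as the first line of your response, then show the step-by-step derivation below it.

scc[0]=0,scc[1]=0,scc[2]=1,scc[3]=0,scc[4]=2

step 1: low=(low[0]=0,low[1]=1,low[2]=?,low[3]=0,low[4]=?); scc=(scc[0]=?,scc[1]=?,scc[2]=?,scc[3]=?,scc[4]=?)
step 2: low=(low[0]=0,low[1]=0,low[2]=?,low[3]=0,low[4]=?); scc=(scc[0]=?,scc[1]=?,scc[2]=?,scc[3]=?,scc[4]=?)
step 3: low=(low[0]=0,low[1]=0,low[2]=?,low[3]=0,low[4]=?); scc=(scc[0]=0,scc[1]=0,scc[2]=?,scc[3]=0,scc[4]=?)
step 4: low=(low[0]=0,low[1]=0,low[2]=3,low[3]=0,low[4]=?); scc=(scc[0]=0,scc[1]=0,scc[2]=1,scc[3]=0,scc[4]=?)
step 5: low=(low[0]=0,low[1]=0,low[2]=3,low[3]=0,low[4]=4); scc=(scc[0]=0,scc[1]=0,scc[2]=1,scc[3]=0,scc[4]=2)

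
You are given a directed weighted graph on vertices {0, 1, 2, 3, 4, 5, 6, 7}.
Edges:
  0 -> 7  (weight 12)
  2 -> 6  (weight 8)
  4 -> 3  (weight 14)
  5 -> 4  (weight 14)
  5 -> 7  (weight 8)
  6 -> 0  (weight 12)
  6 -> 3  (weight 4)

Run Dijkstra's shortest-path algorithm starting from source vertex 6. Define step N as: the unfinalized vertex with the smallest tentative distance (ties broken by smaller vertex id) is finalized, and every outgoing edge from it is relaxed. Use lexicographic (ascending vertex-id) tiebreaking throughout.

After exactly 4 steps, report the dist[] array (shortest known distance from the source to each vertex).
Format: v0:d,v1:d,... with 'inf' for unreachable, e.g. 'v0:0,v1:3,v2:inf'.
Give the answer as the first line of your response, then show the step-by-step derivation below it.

v0:12,v1:inf,v2:inf,v3:4,v4:inf,v5:inf,v6:0,v7:24

step 1: dist = v0:12,v1:inf,v2:inf,v3:4,v4:inf,v5:inf,v6:0,v7:inf
step 2: dist = v0:12,v1:inf,v2:inf,v3:4,v4:inf,v5:inf,v6:0,v7:inf
step 3: dist = v0:12,v1:inf,v2:inf,v3:4,v4:inf,v5:inf,v6:0,v7:24
step 4: dist = v0:12,v1:inf,v2:inf,v3:4,v4:inf,v5:inf,v6:0,v7:24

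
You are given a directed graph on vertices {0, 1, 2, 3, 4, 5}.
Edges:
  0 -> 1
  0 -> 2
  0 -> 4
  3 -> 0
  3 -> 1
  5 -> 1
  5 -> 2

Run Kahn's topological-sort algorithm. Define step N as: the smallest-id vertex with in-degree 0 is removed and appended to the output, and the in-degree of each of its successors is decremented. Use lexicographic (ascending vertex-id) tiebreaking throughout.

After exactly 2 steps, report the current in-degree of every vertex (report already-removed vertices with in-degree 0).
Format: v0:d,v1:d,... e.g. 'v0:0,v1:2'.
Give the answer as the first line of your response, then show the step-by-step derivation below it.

v0:0,v1:1,v2:1,v3:0,v4:0,v5:0

step 1: output 3; order=[3]; indeg=(0,2,2,0,1,0)
step 2: output 0; order=[3,0]; indeg=(0,1,1,0,0,0)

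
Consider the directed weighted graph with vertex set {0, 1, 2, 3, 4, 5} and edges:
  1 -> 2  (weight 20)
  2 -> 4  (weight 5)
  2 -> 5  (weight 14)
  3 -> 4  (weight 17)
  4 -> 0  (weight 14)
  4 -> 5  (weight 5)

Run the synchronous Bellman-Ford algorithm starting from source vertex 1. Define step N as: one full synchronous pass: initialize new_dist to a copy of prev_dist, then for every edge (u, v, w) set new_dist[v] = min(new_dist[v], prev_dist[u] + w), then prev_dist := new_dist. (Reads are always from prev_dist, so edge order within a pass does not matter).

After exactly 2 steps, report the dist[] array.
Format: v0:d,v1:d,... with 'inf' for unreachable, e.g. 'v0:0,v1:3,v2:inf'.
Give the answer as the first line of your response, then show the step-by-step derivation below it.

v0:inf,v1:0,v2:20,v3:inf,v4:25,v5:34

step 1: dist = v0:inf,v1:0,v2:20,v3:inf,v4:inf,v5:inf
step 2: dist = v0:inf,v1:0,v2:20,v3:inf,v4:25,v5:34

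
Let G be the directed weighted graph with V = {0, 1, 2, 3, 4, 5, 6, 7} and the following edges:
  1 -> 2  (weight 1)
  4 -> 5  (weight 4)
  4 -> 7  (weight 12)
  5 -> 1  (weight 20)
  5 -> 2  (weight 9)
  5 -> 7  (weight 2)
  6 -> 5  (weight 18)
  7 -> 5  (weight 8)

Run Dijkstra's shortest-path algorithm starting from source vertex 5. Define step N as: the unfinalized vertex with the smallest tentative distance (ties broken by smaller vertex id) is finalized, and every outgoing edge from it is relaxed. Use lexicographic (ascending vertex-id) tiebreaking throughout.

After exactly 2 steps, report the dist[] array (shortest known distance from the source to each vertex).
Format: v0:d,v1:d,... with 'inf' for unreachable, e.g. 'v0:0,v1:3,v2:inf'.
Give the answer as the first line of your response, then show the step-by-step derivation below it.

v0:inf,v1:20,v2:9,v3:inf,v4:inf,v5:0,v6:inf,v7:2

step 1: dist = v0:inf,v1:20,v2:9,v3:inf,v4:inf,v5:0,v6:inf,v7:2
step 2: dist = v0:inf,v1:20,v2:9,v3:inf,v4:inf,v5:0,v6:inf,v7:2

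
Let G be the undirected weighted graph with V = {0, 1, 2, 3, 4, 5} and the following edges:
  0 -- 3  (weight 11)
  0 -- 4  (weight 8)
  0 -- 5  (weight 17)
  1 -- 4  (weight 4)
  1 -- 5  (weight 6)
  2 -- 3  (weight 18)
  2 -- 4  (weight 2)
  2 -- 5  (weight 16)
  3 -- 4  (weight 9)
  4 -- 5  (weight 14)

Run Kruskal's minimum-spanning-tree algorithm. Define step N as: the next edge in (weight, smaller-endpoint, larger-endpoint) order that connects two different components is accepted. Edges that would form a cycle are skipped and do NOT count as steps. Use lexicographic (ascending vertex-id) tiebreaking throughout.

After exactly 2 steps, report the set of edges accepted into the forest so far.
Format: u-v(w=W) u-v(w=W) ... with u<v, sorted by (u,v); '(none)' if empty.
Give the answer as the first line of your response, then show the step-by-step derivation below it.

1-4(w=4) 2-4(w=2)

step 1: add edge 2-4 (w=2); MST = {2-4(w=2)}
step 2: add edge 1-4 (w=4); MST = {1-4(w=4) 2-4(w=2)}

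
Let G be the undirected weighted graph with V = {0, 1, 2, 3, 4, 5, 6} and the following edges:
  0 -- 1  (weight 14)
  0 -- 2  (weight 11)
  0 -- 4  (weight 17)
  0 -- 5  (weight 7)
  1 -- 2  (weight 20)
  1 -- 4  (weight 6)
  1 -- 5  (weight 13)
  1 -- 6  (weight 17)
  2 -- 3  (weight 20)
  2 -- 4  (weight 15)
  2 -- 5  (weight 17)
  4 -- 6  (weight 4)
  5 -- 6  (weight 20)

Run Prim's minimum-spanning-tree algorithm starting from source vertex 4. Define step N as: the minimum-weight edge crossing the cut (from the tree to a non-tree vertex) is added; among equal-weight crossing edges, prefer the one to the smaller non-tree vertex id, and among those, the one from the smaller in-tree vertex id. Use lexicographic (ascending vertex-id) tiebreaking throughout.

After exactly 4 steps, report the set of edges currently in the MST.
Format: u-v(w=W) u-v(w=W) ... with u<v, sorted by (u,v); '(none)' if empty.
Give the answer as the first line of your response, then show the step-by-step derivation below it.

0-5(w=7) 1-4(w=6) 1-5(w=13) 4-6(w=4)

step 1: add edge 4-6 (w=4); MST = {4-6(w=4)}
step 2: add edge 1-4 (w=6); MST = {1-4(w=6) 4-6(w=4)}
step 3: add edge 1-5 (w=13); MST = {1-4(w=6) 1-5(w=13) 4-6(w=4)}
step 4: add edge 0-5 (w=7); MST = {0-5(w=7) 1-4(w=6) 1-5(w=13) 4-6(w=4)}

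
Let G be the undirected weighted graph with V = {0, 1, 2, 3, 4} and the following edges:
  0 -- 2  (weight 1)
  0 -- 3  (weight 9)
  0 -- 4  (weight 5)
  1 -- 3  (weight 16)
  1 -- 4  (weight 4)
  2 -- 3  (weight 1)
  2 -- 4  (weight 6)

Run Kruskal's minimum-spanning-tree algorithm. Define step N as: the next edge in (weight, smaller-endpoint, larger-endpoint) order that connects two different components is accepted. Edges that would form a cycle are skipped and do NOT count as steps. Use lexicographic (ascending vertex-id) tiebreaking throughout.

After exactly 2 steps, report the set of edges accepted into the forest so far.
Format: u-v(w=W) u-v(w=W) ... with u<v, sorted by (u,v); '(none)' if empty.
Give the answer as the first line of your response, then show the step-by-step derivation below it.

0-2(w=1) 2-3(w=1)

step 1: add edge 0-2 (w=1); MST = {0-2(w=1)}
step 2: add edge 2-3 (w=1); MST = {0-2(w=1) 2-3(w=1)}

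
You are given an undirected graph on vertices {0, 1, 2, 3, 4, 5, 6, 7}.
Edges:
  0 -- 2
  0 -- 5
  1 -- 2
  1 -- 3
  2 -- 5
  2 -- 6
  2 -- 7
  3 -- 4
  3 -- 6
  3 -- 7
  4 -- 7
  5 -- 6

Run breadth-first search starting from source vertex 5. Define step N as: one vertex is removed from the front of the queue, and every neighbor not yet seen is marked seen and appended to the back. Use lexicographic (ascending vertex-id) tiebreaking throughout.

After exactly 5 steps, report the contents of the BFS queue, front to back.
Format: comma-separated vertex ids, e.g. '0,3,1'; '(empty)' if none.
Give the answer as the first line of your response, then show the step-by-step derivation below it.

7,3

step 1: dequeue 5; queue=[0,2,6]; order=5
step 2: dequeue 0; queue=[2,6]; order=5,0
step 3: dequeue 2; queue=[6,1,7]; order=5,0,2
step 4: dequeue 6; queue=[1,7,3]; order=5,0,2,6
step 5: dequeue 1; queue=[7,3]; order=5,0,2,6,1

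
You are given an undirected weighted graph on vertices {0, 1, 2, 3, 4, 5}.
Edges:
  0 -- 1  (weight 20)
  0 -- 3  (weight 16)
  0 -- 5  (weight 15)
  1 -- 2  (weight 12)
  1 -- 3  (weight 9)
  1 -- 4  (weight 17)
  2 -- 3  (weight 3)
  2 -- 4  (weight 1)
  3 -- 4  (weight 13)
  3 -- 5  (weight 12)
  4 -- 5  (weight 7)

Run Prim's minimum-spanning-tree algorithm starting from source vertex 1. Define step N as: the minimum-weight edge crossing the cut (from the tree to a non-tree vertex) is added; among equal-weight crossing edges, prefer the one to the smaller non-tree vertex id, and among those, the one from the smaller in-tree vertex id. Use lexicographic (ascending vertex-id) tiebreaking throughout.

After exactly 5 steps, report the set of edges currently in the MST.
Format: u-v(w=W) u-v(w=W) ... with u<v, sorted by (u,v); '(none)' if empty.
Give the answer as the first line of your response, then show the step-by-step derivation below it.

0-5(w=15) 1-3(w=9) 2-3(w=3) 2-4(w=1) 4-5(w=7)

step 1: add edge 1-3 (w=9); MST = {1-3(w=9)}
step 2: add edge 2-3 (w=3); MST = {1-3(w=9) 2-3(w=3)}
step 3: add edge 2-4 (w=1); MST = {1-3(w=9) 2-3(w=3) 2-4(w=1)}
step 4: add edge 4-5 (w=7); MST = {1-3(w=9) 2-3(w=3) 2-4(w=1) 4-5(w=7)}
step 5: add edge 0-5 (w=15); MST = {0-5(w=15) 1-3(w=9) 2-3(w=3) 2-4(w=1) 4-5(w=7)}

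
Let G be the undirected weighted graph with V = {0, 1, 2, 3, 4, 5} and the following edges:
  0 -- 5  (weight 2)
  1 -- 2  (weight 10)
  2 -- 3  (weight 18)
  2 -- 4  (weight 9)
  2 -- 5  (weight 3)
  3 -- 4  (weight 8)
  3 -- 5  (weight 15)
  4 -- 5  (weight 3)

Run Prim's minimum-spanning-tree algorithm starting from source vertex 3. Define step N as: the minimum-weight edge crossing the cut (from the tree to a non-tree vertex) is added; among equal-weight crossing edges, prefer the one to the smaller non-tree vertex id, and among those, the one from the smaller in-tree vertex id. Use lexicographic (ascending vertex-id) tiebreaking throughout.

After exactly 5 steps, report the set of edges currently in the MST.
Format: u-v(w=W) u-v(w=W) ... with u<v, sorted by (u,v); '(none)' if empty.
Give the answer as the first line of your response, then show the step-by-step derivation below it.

0-5(w=2) 1-2(w=10) 2-5(w=3) 3-4(w=8) 4-5(w=3)

step 1: add edge 3-4 (w=8); MST = {3-4(w=8)}
step 2: add edge 4-5 (w=3); MST = {3-4(w=8) 4-5(w=3)}
step 3: add edge 0-5 (w=2); MST = {0-5(w=2) 3-4(w=8) 4-5(w=3)}
step 4: add edge 2-5 (w=3); MST = {0-5(w=2) 2-5(w=3) 3-4(w=8) 4-5(w=3)}
step 5: add edge 1-2 (w=10); MST = {0-5(w=2) 1-2(w=10) 2-5(w=3) 3-4(w=8) 4-5(w=3)}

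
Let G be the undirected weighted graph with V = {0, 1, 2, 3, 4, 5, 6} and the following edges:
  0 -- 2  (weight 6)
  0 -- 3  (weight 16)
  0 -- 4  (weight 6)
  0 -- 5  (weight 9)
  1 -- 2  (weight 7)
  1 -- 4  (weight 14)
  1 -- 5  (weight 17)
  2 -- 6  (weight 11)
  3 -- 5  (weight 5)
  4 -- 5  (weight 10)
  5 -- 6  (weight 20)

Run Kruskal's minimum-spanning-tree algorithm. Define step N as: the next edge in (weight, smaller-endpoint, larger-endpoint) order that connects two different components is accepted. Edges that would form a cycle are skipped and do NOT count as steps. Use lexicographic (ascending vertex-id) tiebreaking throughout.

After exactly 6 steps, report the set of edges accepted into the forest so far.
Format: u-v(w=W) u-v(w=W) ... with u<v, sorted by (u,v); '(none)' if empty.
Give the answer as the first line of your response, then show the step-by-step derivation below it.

0-2(w=6) 0-4(w=6) 0-5(w=9) 1-2(w=7) 2-6(w=11) 3-5(w=5)

step 1: add edge 3-5 (w=5); MST = {3-5(w=5)}
step 2: add edge 0-2 (w=6); MST = {0-2(w=6) 3-5(w=5)}
step 3: add edge 0-4 (w=6); MST = {0-2(w=6) 0-4(w=6) 3-5(w=5)}
step 4: add edge 1-2 (w=7); MST = {0-2(w=6) 0-4(w=6) 1-2(w=7) 3-5(w=5)}
step 5: add edge 0-5 (w=9); MST = {0-2(w=6) 0-4(w=6) 0-5(w=9) 1-2(w=7) 3-5(w=5)}
step 6: add edge 2-6 (w=11); MST = {0-2(w=6) 0-4(w=6) 0-5(w=9) 1-2(w=7) 2-6(w=11) 3-5(w=5)}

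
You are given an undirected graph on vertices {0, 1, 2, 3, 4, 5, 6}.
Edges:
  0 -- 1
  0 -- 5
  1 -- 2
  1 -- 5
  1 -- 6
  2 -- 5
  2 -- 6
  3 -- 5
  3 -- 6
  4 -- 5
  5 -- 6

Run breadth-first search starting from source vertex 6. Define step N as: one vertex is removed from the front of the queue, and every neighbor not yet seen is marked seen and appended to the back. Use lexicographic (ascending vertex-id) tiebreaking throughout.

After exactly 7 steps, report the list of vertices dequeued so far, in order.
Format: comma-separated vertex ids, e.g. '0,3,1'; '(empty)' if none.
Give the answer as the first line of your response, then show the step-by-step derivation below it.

6,1,2,3,5,0,4

step 1: dequeue 6; queue=[1,2,3,5]; order=6
step 2: dequeue 1; queue=[2,3,5,0]; order=6,1
step 3: dequeue 2; queue=[3,5,0]; order=6,1,2
step 4: dequeue 3; queue=[5,0]; order=6,1,2,3
step 5: dequeue 5; queue=[0,4]; order=6,1,2,3,5
step 6: dequeue 0; queue=[4]; order=6,1,2,3,5,0
step 7: dequeue 4; queue=[(empty)]; order=6,1,2,3,5,0,4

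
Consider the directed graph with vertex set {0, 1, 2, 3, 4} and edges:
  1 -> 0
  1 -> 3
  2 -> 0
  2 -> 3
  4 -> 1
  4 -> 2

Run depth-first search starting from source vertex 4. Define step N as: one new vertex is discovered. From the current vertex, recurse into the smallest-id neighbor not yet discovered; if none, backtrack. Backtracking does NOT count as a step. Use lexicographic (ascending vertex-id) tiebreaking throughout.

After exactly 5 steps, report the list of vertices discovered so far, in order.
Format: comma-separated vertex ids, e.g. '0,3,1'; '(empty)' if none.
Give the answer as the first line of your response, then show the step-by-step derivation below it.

4,1,0,3,2

step 1: discover 4; path=4; order=4
step 2: discover 1; path=4>1; order=4,1
step 3: discover 0; path=4>1>0; order=4,1,0
step 4: discover 3; path=4>1>3; order=4,1,0,3
step 5: discover 2; path=4>2; order=4,1,0,3,2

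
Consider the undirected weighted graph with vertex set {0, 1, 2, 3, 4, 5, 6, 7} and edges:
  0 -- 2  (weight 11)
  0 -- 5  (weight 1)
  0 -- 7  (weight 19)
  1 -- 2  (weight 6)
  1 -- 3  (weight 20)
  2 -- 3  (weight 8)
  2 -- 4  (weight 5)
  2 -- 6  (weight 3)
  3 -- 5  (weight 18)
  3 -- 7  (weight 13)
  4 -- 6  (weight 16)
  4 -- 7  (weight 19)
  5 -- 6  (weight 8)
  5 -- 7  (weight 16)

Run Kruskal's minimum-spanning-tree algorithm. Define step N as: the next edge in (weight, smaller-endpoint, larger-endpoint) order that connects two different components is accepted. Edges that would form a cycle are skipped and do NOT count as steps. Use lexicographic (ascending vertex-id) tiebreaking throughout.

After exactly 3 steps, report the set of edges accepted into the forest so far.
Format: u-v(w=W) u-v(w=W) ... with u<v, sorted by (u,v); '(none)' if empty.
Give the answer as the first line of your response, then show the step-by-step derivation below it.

0-5(w=1) 2-4(w=5) 2-6(w=3)

step 1: add edge 0-5 (w=1); MST = {0-5(w=1)}
step 2: add edge 2-6 (w=3); MST = {0-5(w=1) 2-6(w=3)}
step 3: add edge 2-4 (w=5); MST = {0-5(w=1) 2-4(w=5) 2-6(w=3)}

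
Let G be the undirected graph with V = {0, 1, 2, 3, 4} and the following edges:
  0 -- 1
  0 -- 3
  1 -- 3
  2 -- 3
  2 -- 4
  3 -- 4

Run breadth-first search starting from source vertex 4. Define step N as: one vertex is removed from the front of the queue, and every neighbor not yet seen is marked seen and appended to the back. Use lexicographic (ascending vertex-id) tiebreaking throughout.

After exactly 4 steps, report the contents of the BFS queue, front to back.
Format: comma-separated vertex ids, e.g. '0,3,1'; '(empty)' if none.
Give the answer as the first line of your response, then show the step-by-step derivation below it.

1

step 1: dequeue 4; queue=[2,3]; order=4
step 2: dequeue 2; queue=[3]; order=4,2
step 3: dequeue 3; queue=[0,1]; order=4,2,3
step 4: dequeue 0; queue=[1]; order=4,2,3,0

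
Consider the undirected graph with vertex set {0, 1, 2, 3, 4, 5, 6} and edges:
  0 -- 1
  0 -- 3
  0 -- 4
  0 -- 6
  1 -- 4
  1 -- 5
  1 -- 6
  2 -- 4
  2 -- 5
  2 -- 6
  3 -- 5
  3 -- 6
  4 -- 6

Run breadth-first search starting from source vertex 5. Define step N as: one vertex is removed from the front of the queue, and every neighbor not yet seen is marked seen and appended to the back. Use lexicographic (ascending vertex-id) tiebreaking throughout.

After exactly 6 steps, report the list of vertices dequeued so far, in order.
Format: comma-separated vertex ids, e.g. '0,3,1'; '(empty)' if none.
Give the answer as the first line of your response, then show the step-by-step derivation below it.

5,1,2,3,0,4

step 1: dequeue 5; queue=[1,2,3]; order=5
step 2: dequeue 1; queue=[2,3,0,4,6]; order=5,1
step 3: dequeue 2; queue=[3,0,4,6]; order=5,1,2
step 4: dequeue 3; queue=[0,4,6]; order=5,1,2,3
step 5: dequeue 0; queue=[4,6]; order=5,1,2,3,0
step 6: dequeue 4; queue=[6]; order=5,1,2,3,0,4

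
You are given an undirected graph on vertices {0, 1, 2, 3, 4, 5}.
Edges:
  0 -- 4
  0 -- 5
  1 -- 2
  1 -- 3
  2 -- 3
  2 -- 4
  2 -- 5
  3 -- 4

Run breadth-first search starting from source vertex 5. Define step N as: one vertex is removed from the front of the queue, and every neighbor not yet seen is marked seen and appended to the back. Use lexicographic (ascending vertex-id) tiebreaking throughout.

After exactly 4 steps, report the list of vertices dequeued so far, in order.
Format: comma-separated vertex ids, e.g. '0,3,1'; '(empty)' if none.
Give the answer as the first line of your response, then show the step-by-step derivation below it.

5,0,2,4

step 1: dequeue 5; queue=[0,2]; order=5
step 2: dequeue 0; queue=[2,4]; order=5,0
step 3: dequeue 2; queue=[4,1,3]; order=5,0,2
step 4: dequeue 4; queue=[1,3]; order=5,0,2,4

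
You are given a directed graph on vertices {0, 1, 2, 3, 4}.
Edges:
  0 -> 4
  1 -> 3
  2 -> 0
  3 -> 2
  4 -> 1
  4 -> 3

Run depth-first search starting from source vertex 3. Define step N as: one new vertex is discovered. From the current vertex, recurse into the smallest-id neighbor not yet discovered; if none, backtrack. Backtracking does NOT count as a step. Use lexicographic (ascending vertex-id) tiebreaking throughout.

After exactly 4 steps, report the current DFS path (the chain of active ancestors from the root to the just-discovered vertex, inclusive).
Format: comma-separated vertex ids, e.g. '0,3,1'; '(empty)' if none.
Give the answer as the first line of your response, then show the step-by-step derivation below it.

3,2,0,4

step 1: discover 3; path=3; order=3
step 2: discover 2; path=3>2; order=3,2
step 3: discover 0; path=3>2>0; order=3,2,0
step 4: discover 4; path=3>2>0>4; order=3,2,0,4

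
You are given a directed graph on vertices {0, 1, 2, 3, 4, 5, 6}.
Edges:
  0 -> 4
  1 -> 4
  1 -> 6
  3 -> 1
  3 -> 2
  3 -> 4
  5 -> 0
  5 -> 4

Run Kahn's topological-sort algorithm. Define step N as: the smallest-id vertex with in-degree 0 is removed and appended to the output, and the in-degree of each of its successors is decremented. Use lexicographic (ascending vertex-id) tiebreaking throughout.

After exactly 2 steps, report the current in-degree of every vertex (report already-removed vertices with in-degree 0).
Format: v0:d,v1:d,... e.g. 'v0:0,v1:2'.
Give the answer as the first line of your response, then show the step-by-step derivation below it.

v0:1,v1:0,v2:0,v3:0,v4:2,v5:0,v6:0

step 1: output 3; order=[3]; indeg=(1,0,0,0,3,0,1)
step 2: output 1; order=[3,1]; indeg=(1,0,0,0,2,0,0)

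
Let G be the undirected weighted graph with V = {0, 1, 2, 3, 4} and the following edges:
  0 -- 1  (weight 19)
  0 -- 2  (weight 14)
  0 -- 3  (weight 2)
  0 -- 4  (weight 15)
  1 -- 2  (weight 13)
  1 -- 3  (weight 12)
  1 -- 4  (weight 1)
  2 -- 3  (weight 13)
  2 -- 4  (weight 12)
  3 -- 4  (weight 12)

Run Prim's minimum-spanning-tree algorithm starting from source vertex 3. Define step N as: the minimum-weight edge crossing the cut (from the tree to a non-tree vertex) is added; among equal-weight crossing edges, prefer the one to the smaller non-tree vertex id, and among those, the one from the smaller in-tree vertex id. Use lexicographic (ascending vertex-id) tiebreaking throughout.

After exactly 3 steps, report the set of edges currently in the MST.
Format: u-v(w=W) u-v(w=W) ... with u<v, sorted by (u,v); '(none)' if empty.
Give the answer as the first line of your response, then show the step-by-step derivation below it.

0-3(w=2) 1-3(w=12) 1-4(w=1)

step 1: add edge 0-3 (w=2); MST = {0-3(w=2)}
step 2: add edge 1-3 (w=12); MST = {0-3(w=2) 1-3(w=12)}
step 3: add edge 1-4 (w=1); MST = {0-3(w=2) 1-3(w=12) 1-4(w=1)}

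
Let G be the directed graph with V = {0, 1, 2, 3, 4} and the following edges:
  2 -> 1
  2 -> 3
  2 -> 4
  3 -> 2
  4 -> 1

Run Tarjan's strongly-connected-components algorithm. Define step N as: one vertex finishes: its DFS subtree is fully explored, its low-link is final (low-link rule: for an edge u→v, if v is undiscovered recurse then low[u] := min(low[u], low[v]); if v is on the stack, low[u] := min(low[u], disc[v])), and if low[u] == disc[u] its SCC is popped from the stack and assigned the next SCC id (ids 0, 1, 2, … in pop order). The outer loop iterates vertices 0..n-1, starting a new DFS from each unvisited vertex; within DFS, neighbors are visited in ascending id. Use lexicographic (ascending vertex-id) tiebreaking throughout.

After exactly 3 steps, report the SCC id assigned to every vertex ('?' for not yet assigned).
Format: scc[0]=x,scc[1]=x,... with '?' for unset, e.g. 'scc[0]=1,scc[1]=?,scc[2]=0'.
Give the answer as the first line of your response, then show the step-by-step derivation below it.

scc[0]=0,scc[1]=1,scc[2]=?,scc[3]=?,scc[4]=?

step 1: low=(low[0]=0,low[1]=?,low[2]=?,low[3]=?,low[4]=?); scc=(scc[0]=0,scc[1]=?,scc[2]=?,scc[3]=?,scc[4]=?)
step 2: low=(low[0]=0,low[1]=1,low[2]=?,low[3]=?,low[4]=?); scc=(scc[0]=0,scc[1]=1,scc[2]=?,scc[3]=?,scc[4]=?)
step 3: low=(low[0]=0,low[1]=1,low[2]=2,low[3]=2,low[4]=?); scc=(scc[0]=0,scc[1]=1,scc[2]=?,scc[3]=?,scc[4]=?)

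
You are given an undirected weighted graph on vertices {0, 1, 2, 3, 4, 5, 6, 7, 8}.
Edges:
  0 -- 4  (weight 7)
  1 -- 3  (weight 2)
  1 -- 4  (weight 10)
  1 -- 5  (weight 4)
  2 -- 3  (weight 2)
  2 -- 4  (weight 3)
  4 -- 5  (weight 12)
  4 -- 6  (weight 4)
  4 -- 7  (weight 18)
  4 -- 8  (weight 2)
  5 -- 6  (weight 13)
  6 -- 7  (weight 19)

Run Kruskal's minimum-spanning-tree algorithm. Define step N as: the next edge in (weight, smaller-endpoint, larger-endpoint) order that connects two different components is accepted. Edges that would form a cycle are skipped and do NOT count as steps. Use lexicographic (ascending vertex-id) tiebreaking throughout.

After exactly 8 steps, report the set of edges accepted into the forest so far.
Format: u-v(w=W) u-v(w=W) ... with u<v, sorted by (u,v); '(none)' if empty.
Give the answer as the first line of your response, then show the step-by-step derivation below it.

0-4(w=7) 1-3(w=2) 1-5(w=4) 2-3(w=2) 2-4(w=3) 4-6(w=4) 4-7(w=18) 4-8(w=2)

step 1: add edge 1-3 (w=2); MST = {1-3(w=2)}
step 2: add edge 2-3 (w=2); MST = {1-3(w=2) 2-3(w=2)}
step 3: add edge 4-8 (w=2); MST = {1-3(w=2) 2-3(w=2) 4-8(w=2)}
step 4: add edge 2-4 (w=3); MST = {1-3(w=2) 2-3(w=2) 2-4(w=3) 4-8(w=2)}
step 5: add edge 1-5 (w=4); MST = {1-3(w=2) 1-5(w=4) 2-3(w=2) 2-4(w=3) 4-8(w=2)}
step 6: add edge 4-6 (w=4); MST = {1-3(w=2) 1-5(w=4) 2-3(w=2) 2-4(w=3) 4-6(w=4) 4-8(w=2)}
step 7: add edge 0-4 (w=7); MST = {0-4(w=7) 1-3(w=2) 1-5(w=4) 2-3(w=2) 2-4(w=3) 4-6(w=4) 4-8(w=2)}
step 8: add edge 4-7 (w=18); MST = {0-4(w=7) 1-3(w=2) 1-5(w=4) 2-3(w=2) 2-4(w=3) 4-6(w=4) 4-7(w=18) 4-8(w=2)}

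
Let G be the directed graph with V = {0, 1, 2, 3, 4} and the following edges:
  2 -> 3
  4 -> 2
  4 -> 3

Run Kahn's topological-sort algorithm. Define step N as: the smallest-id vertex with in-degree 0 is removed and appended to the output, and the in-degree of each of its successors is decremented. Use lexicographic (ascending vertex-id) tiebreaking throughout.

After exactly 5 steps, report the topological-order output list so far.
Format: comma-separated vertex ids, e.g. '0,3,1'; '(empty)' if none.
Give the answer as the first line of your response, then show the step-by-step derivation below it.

0,1,4,2,3

step 1: output 0; order=[0]; indeg=(0,0,1,2,0)
step 2: output 1; order=[0,1]; indeg=(0,0,1,2,0)
step 3: output 4; order=[0,1,4]; indeg=(0,0,0,1,0)
step 4: output 2; order=[0,1,4,2]; indeg=(0,0,0,0,0)
step 5: output 3; order=[0,1,4,2,3]; indeg=(0,0,0,0,0)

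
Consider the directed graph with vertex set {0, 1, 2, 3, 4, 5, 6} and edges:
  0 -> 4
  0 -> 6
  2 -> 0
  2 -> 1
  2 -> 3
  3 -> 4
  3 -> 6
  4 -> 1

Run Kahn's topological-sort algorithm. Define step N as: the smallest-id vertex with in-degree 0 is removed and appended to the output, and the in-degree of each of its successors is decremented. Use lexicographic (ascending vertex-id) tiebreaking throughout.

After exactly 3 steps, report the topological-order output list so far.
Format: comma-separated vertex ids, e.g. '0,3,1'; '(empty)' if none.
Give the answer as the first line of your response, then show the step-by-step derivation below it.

2,0,3

step 1: output 2; order=[2]; indeg=(0,1,0,0,2,0,2)
step 2: output 0; order=[2,0]; indeg=(0,1,0,0,1,0,1)
step 3: output 3; order=[2,0,3]; indeg=(0,1,0,0,0,0,0)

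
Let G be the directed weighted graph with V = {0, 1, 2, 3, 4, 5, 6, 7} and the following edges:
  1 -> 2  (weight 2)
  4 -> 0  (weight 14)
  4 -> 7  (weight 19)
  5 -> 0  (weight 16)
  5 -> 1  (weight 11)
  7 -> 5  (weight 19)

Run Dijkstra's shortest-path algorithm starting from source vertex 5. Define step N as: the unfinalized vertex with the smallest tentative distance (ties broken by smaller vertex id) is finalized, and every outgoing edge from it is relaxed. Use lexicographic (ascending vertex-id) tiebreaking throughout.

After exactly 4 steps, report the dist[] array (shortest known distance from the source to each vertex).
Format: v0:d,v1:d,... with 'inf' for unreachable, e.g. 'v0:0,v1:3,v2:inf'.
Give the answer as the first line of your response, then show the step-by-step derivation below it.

v0:16,v1:11,v2:13,v3:inf,v4:inf,v5:0,v6:inf,v7:inf

step 1: dist = v0:16,v1:11,v2:inf,v3:inf,v4:inf,v5:0,v6:inf,v7:inf
step 2: dist = v0:16,v1:11,v2:13,v3:inf,v4:inf,v5:0,v6:inf,v7:inf
step 3: dist = v0:16,v1:11,v2:13,v3:inf,v4:inf,v5:0,v6:inf,v7:inf
step 4: dist = v0:16,v1:11,v2:13,v3:inf,v4:inf,v5:0,v6:inf,v7:inf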